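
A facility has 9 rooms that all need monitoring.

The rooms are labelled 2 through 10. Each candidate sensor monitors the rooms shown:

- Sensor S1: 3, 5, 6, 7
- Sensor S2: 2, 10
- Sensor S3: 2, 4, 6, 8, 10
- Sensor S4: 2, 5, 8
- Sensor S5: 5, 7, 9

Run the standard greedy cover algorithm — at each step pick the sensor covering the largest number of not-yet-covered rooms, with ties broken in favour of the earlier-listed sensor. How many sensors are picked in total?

3

Greedy: pick S3 (covers 5 new) → pick S1 (covers 3 new) → pick S5 (covers 1 new). Total picks: 3.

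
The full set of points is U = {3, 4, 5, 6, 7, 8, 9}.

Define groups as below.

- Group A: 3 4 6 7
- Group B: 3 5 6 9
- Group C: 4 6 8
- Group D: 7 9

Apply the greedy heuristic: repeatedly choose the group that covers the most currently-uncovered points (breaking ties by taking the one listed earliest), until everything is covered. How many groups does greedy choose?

3

Greedy: pick A (covers 4 new) → pick B (covers 2 new) → pick C (covers 1 new). Total picks: 3.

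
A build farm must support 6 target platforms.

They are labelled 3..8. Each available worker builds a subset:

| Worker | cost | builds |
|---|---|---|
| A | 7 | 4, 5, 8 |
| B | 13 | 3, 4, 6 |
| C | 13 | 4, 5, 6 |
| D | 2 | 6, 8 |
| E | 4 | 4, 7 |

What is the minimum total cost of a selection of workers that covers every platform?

24

A, B, E together cover every platform (A ∪ B ∪ E = {3, 4, 5, 6, 7, 8}); total cost 7 + 13 + 4 = 24.
The greedy pick D, E, A, B costs 26; no covering selection beats 24.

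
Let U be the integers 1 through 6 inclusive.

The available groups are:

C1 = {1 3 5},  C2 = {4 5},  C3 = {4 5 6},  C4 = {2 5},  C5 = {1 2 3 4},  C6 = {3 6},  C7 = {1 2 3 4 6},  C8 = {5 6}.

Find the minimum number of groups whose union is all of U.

2

C7 and C8 together: C7 ∪ C8 = {1, 2, 3, 4, 5, 6} — every point is covered.
No single group has all 6 points (the largest, C7, has 5), so 2 is optimal.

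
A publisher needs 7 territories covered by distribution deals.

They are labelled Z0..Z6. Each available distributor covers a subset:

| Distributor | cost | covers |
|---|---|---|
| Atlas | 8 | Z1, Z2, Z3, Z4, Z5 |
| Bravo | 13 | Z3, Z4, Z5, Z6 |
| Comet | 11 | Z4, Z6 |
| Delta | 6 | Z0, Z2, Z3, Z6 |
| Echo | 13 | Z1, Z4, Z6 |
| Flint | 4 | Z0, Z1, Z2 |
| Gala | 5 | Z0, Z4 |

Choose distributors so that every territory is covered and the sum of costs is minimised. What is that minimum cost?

14

Atlas, Delta together cover every territory (Atlas ∪ Delta = {Z0, Z1, Z2, Z3, Z4, Z5, Z6}); total cost 8 + 6 = 14.
The greedy pick Flint, Atlas, Delta costs 18; no covering selection beats 14.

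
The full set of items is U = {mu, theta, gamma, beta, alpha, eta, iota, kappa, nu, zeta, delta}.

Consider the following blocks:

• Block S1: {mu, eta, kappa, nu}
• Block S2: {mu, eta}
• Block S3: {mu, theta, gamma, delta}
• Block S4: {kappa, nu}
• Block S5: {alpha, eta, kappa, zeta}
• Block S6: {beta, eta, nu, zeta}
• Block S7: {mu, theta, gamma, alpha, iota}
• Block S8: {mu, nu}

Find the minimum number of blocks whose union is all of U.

4

Take {S3, S5, S6, S7}. Their union is {mu, theta, gamma, beta, alpha, eta, iota, kappa, nu, zeta, delta}, which is all 11 items.
No 3 of the 8 blocks cover everything (all 56 combinations miss at least one item), so 4 is optimal.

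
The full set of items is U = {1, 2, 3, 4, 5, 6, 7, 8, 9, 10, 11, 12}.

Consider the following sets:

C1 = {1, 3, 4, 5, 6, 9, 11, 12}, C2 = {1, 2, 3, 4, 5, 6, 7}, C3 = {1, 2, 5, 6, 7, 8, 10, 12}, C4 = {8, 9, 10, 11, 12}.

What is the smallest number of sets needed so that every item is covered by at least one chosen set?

2

Take {C1, C3}. Their union is {1, 2, 3, 4, 5, 6, 7, 8, 9, 10, 11, 12}, which is all 12 items.
No single set has all 12 items (the largest, C1, has 8), so 2 is optimal.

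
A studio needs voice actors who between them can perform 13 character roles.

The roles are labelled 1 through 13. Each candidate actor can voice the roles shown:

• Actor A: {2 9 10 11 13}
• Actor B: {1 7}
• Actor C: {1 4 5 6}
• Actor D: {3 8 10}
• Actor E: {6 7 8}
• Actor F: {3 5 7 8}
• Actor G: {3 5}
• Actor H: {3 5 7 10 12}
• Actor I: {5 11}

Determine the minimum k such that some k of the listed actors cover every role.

Take {A, C, F, H}. Their union is {1, 2, 3, 4, 5, 6, 7, 8, 9, 10, 11, 12, 13}, which is all 13 roles.
No 3 of the 9 actors cover everything (all 84 combinations miss at least one role), so 4 is optimal.

4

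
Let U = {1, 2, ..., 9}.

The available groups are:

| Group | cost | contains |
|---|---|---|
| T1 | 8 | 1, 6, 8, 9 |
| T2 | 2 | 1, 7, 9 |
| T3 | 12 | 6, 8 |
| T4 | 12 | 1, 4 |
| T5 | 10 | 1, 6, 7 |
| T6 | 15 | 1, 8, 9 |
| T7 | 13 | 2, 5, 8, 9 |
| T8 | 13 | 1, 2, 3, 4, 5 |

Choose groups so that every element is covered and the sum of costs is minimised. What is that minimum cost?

T1, T2, T8 together cover every element (T1 ∪ T2 ∪ T8 = {1, 2, 3, 4, 5, 6, 7, 8, 9}); total cost 8 + 2 + 13 = 23.
No covering selection has total cost below 23.

23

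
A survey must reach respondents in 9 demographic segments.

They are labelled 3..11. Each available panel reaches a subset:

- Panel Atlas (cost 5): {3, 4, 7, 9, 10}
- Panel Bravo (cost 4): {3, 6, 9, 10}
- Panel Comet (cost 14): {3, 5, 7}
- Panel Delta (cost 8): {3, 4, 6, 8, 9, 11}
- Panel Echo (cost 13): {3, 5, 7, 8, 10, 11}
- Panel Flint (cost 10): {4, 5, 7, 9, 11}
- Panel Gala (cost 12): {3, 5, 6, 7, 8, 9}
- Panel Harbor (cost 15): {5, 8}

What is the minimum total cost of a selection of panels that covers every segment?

21

Delta, Echo together cover every segment (Delta ∪ Echo = {3, 4, 5, 6, 7, 8, 9, 10, 11}); total cost 8 + 13 = 21.
The greedy pick Atlas, Delta, Flint costs 23; no covering selection beats 21.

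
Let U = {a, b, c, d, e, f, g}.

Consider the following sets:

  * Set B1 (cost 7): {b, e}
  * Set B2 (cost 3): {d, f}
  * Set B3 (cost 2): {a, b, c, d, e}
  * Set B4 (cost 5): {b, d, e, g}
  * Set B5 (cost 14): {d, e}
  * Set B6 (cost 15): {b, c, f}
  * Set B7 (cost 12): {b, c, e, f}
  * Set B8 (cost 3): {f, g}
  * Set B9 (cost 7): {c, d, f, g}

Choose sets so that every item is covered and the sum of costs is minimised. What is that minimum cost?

B3, B8 together cover every item (B3 ∪ B8 = {a, b, c, d, e, f, g}); total cost 2 + 3 = 5.
No covering selection has total cost below 5.

5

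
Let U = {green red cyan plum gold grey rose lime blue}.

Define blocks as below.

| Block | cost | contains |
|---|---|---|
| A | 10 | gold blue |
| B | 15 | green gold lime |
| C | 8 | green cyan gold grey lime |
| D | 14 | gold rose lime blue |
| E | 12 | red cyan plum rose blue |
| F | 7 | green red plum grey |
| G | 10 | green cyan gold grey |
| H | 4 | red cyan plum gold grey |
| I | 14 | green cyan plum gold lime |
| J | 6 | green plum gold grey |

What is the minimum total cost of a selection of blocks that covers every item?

20

C, E together cover every item (C ∪ E = {green, red, cyan, plum, gold, grey, rose, lime, blue}); total cost 8 + 12 = 20.
The greedy pick H, C, E costs 24; no covering selection beats 20.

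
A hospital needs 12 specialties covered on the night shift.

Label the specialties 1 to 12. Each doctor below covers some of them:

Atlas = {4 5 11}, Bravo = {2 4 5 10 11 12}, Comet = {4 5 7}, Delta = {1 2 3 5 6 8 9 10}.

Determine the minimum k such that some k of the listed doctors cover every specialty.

3

Bravo and Comet and Delta together: Bravo ∪ Comet ∪ Delta = {1, 2, 3, 4, 5, 6, 7, 8, 9, 10, 11, 12} — every specialty is covered.
Only Delta contains 1, so Delta is forced; the remaining 4 specialties need at least 2 more doctors (each remaining doctor adds at most 3) — so at least 3 doctors are needed, and 3 is optimal.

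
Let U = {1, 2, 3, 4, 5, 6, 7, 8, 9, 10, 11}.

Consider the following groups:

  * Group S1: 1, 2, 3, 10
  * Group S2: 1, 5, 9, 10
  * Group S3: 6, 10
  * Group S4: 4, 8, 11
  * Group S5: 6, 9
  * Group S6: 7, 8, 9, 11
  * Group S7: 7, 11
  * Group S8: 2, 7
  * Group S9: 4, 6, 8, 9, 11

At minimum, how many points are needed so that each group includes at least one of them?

The 4 points {4, 6, 7, 10} hit every group.
No choice of 3 points meets every group, so 4 is the minimum.

4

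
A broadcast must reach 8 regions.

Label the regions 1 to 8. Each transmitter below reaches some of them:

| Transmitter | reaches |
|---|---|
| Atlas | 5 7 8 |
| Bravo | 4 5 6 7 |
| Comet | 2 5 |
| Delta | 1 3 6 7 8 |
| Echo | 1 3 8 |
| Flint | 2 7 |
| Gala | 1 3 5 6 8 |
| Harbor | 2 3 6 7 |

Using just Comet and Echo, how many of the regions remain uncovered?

Union of Comet, Echo = {1, 2, 3, 5, 8}.
Not covered: 4, 6, 7 — 3 regions.

3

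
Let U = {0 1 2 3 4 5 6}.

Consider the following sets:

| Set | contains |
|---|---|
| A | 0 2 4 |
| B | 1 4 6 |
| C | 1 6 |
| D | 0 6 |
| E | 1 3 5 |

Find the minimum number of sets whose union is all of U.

3

Take {A, C, E}. Their union is {0, 1, 2, 3, 4, 5, 6}, which is all 7 points.
Each set has at most 3 points, and 2·3 = 6 < 7 — so at least 3 sets are needed, and 3 is optimal.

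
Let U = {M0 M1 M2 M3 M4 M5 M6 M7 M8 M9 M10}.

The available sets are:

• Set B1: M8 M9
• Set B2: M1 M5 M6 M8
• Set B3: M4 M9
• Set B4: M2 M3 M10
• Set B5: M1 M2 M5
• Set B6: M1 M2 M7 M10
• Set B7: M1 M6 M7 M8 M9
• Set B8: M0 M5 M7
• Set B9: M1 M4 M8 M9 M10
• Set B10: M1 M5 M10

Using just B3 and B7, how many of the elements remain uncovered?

Union of B3, B7 = {M1, M4, M6, M7, M8, M9}.
Not covered: M0, M2, M3, M5, M10 — 5 elements.

5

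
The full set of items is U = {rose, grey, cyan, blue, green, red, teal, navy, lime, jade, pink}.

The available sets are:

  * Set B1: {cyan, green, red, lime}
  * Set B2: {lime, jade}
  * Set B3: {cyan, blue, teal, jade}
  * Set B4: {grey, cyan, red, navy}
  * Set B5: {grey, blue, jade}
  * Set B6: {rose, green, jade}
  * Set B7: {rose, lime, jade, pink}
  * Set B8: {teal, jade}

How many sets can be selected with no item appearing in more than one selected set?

B1, B5 are pairwise disjoint (B1={cyan,green,red,lime}; B5={grey,blue,jade}).
Every remaining set overlaps one of these, and no 3 of the listed sets are pairwise disjoint, so 2 is the maximum.

2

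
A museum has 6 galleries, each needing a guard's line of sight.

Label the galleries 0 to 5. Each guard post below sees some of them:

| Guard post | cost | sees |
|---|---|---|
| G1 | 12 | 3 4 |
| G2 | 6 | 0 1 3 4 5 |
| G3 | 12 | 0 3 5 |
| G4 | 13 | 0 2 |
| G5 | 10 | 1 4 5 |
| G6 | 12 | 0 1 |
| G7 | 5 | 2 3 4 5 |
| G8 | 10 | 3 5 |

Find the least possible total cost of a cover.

G2, G7 together cover every gallery (G2 ∪ G7 = {0, 1, 2, 3, 4, 5}); total cost 6 + 5 = 11.
No covering selection has total cost below 11.

11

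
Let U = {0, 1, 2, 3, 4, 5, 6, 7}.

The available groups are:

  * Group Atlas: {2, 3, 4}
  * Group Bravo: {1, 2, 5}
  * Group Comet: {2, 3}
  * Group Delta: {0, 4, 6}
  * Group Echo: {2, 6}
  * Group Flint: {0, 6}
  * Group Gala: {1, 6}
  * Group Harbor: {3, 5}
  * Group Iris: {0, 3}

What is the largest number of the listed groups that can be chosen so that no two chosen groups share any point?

Bravo, Iris are pairwise disjoint (Bravo={1,2,5}; Iris={0,3}).
Every remaining group overlaps one of these, and no 3 of the listed groups are pairwise disjoint, so 2 is the maximum.

2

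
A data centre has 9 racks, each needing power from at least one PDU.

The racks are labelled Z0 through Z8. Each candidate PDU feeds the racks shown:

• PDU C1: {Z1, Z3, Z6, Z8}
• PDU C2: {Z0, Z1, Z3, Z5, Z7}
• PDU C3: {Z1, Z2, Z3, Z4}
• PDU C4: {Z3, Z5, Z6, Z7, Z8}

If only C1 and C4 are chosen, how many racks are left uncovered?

Union of C1, C4 = {Z1, Z3, Z5, Z6, Z7, Z8}.
Not covered: Z0, Z2, Z4 — 3 racks.

3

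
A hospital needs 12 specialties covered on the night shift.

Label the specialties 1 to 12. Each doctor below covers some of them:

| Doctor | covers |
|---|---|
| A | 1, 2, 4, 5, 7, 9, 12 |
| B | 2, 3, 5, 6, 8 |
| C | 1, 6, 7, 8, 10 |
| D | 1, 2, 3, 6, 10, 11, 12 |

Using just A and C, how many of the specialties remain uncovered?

Union of A, C = {1, 2, 4, 5, 6, 7, 8, 9, 10, 12}.
Not covered: 3, 11 — 2 specialties.

2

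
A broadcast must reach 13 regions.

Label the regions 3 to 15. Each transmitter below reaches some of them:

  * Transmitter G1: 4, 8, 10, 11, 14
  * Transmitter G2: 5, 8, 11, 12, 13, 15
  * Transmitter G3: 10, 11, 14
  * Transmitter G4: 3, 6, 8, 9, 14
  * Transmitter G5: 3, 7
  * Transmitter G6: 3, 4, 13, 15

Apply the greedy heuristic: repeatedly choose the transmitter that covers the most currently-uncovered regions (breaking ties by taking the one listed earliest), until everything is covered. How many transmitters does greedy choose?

Greedy: pick G2 (covers 6 new) → pick G4 (covers 4 new) → pick G1 (covers 2 new) → pick G5 (covers 1 new). Total picks: 4.

4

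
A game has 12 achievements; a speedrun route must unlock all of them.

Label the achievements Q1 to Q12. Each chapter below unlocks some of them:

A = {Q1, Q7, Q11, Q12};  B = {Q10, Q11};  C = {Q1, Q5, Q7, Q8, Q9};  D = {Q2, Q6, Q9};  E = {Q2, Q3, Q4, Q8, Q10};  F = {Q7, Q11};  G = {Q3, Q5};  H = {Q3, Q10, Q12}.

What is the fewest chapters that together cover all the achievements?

Take {A, C, D, E}. Their union is {Q1, Q2, Q3, Q4, Q5, Q6, Q7, Q8, Q9, Q10, Q11, Q12}, which is all 12 achievements.
Only D contains Q6, so D is forced; the remaining 9 achievements need at least 3 more chapters (each remaining chapter adds at most 4) — so at least 4 chapters are needed, and 4 is optimal.

4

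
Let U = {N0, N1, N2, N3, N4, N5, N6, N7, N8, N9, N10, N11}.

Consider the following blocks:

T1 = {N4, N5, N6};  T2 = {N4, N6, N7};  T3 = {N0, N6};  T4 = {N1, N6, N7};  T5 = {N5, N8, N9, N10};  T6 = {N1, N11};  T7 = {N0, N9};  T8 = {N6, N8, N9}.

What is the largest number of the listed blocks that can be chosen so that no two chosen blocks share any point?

T3, T5, T6 are pairwise disjoint (T3={N0,N6}; T5={N5,N8,N9,N10}; T6={N1,N11}).
Every remaining block overlaps one of these, and no 4 of the listed blocks are pairwise disjoint, so 3 is the maximum.

3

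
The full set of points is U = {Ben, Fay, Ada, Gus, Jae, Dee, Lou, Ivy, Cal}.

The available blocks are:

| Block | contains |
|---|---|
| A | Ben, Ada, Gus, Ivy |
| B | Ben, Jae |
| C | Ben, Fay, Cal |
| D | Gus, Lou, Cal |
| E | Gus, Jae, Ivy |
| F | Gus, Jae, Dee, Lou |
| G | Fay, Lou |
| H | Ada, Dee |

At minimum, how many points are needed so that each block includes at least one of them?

4

Take T = {Ben, Ada, Gus, Lou}. Each listed block contains at least one of these, so T is a hitting set of size 4.
No choice of 3 points meets every block, so 4 is the minimum.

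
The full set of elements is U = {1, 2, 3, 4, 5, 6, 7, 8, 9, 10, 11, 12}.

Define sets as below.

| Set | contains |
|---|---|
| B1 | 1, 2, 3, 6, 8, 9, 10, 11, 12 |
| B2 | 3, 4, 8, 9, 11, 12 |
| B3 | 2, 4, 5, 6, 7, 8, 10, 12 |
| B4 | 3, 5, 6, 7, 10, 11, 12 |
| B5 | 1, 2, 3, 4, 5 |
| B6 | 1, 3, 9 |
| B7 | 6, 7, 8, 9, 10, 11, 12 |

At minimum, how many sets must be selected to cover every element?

2

B1 and B3 together: B1 ∪ B3 = {1, 2, 3, 4, 5, 6, 7, 8, 9, 10, 11, 12} — every element is covered.
No single set has all 12 elements (the largest, B1, has 9), so 2 is optimal.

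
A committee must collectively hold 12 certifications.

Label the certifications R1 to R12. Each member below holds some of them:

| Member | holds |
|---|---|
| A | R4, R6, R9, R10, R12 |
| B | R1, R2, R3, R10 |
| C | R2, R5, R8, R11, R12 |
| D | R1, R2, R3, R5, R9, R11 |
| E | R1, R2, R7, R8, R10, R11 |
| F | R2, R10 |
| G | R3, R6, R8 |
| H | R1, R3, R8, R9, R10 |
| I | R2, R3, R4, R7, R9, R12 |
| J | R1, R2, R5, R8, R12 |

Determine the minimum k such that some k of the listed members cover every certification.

A and D and E together: A ∪ D ∪ E = {R1, R2, R3, R4, R5, R6, R7, R8, R9, R10, R11, R12} — every certification is covered.
No 2 of the 10 members cover everything (all 45 combinations miss at least one certification), so 3 is optimal.

3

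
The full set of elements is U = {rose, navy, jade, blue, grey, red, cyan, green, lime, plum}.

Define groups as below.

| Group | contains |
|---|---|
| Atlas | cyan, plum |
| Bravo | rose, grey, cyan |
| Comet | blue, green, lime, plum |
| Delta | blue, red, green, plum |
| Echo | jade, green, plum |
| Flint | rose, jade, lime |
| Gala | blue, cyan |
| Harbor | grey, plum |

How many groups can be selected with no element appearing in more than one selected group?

Flint, Gala, Harbor are pairwise disjoint (Flint={rose,jade,lime}; Gala={blue,cyan}; Harbor={grey,plum}).
Every remaining group overlaps one of these, and no 4 of the listed groups are pairwise disjoint, so 3 is the maximum.

3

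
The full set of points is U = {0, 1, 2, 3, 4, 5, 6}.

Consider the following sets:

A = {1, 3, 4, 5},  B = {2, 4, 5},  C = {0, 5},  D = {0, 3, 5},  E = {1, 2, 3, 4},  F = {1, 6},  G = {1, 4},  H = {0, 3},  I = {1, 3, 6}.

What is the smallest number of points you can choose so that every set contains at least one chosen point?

The 3 points {0, 1, 2} hit every set.
The sets B, F, H are pairwise disjoint, so any hitting set needs a separate point for each — at least 3. Hence 3 is optimal.

3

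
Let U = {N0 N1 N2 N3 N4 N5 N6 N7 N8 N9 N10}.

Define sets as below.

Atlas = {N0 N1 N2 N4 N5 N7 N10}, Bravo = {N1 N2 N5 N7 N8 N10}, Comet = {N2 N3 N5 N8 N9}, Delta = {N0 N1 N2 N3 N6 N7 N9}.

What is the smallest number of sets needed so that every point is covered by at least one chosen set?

3

Atlas and Comet and Delta together: Atlas ∪ Comet ∪ Delta = {N0, N1, N2, N3, N4, N5, N6, N7, N8, N9, N10} — every point is covered.
Only Atlas contains N4, so Atlas is forced; the remaining 4 points need at least 2 more sets (each remaining set adds at most 3) — so at least 3 sets are needed, and 3 is optimal.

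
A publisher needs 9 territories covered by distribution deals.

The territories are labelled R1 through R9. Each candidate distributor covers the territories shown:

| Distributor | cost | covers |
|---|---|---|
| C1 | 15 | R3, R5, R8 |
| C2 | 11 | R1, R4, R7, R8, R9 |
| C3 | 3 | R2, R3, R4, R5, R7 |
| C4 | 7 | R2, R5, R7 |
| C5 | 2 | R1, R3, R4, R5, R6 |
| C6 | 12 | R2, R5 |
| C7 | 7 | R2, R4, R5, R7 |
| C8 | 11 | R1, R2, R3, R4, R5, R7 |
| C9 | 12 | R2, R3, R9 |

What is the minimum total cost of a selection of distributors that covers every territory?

C2, C3, C5 together cover every territory (C2 ∪ C3 ∪ C5 = {R1, R2, R3, R4, R5, R6, R7, R8, R9}); total cost 11 + 3 + 2 = 16.
No covering selection has total cost below 16.

16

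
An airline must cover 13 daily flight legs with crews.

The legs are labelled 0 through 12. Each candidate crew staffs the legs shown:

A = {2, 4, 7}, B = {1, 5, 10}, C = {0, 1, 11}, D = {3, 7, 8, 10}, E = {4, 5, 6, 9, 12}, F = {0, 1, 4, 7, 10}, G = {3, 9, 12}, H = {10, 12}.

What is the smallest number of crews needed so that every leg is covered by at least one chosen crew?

4

A and C and D and E together: A ∪ C ∪ D ∪ E = {0, 1, 2, 3, 4, 5, 6, 7, 8, 9, 10, 11, 12} — every leg is covered.
Only A contains 2, so A is forced; the remaining 10 legs need at least 3 more crews (each remaining crew adds at most 4) — so at least 4 crews are needed, and 4 is optimal.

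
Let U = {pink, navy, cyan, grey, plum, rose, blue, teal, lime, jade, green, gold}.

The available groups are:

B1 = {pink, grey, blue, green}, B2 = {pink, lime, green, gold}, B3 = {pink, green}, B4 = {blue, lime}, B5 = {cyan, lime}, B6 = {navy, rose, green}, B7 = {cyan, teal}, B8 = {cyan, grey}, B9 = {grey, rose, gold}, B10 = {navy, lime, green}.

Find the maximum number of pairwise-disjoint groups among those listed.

4

B3, B4, B7, B9 are pairwise disjoint (B3={pink,green}; B4={blue,lime}; B7={cyan,teal}; B9={grey,rose,gold}).
Every remaining group overlaps one of these, and no 5 of the listed groups are pairwise disjoint, so 4 is the maximum.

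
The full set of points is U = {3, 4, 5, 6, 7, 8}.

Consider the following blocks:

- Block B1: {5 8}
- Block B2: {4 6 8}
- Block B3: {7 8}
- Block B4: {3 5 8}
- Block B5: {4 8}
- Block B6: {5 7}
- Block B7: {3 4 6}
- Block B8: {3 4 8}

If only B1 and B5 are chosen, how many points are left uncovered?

3

Union of B1, B5 = {4, 5, 8}.
Not covered: 3, 6, 7 — 3 points.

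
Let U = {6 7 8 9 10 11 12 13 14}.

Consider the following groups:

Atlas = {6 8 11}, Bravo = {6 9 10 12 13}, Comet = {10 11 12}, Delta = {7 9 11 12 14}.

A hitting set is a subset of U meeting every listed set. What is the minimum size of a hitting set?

2

Take H = {11, 13}. Each listed group contains at least one of these, so H is a hitting set of size 2.
No single element lies in every group, so at least 2 are needed and 2 is optimal.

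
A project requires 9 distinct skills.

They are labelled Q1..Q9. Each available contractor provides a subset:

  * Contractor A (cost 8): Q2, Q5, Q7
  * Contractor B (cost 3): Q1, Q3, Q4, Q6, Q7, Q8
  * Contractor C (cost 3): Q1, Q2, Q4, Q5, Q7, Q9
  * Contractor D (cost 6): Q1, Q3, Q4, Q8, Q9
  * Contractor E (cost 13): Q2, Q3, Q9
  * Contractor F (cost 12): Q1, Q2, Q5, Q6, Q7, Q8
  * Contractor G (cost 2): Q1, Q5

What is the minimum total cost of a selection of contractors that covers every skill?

B, C together cover every skill (B ∪ C = {Q1, Q2, Q3, Q4, Q5, Q6, Q7, Q8, Q9}); total cost 3 + 3 = 6.
No covering selection has total cost below 6.

6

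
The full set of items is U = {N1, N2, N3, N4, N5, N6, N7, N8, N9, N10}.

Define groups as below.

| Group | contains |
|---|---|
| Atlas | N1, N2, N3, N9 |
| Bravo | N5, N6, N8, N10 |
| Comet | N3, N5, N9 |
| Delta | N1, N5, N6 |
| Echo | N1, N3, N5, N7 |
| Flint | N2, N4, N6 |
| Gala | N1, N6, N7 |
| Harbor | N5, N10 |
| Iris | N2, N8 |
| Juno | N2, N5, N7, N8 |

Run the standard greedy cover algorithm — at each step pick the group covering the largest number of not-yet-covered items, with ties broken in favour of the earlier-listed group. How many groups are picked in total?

Greedy: pick Atlas (covers 4 new) → pick Bravo (covers 4 new) → pick Echo (covers 1 new) → pick Flint (covers 1 new). Total picks: 4.

4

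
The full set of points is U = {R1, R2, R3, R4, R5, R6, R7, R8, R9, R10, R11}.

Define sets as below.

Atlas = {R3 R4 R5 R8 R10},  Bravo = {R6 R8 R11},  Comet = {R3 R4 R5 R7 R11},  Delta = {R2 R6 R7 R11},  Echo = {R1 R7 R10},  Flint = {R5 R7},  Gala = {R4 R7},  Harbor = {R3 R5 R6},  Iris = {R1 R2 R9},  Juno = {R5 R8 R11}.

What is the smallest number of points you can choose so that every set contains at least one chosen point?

4

H = {R1, R6, R7, R8} meets every set (each contains at least one member of H), and |H| = 4.
No choice of 3 points meets every set, so 4 is the minimum.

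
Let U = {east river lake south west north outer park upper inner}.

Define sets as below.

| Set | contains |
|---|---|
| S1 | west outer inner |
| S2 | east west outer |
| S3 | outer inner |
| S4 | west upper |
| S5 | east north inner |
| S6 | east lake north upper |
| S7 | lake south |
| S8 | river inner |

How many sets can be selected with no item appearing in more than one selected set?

S4, S7, S8 are pairwise disjoint (S4={west,upper}; S7={lake,south}; S8={river,inner}).
Every remaining set overlaps one of these, and no 4 of the listed sets are pairwise disjoint, so 3 is the maximum.

3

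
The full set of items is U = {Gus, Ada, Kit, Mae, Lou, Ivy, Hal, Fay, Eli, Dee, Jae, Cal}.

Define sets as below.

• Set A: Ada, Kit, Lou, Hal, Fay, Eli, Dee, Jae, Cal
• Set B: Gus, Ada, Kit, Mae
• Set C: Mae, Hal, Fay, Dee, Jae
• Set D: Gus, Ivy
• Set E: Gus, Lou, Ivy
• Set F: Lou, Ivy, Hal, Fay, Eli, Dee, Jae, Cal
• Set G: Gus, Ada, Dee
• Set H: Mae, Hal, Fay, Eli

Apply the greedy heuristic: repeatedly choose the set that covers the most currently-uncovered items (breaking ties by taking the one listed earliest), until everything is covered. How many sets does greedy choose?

Greedy: pick A (covers 9 new) → pick B (covers 2 new) → pick D (covers 1 new). Total picks: 3.
(The true minimum cover uses only 2 sets, so greedy is not optimal here.)

3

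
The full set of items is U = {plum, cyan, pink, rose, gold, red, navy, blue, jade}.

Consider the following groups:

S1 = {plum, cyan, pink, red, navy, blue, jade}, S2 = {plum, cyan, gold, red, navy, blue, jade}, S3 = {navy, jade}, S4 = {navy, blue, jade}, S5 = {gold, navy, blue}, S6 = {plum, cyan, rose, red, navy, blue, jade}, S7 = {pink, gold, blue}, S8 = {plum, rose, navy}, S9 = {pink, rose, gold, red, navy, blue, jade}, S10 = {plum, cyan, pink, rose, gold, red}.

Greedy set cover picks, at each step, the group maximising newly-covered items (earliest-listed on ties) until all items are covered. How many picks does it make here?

Greedy: pick S1 (covers 7 new) → pick S9 (covers 2 new). Total picks: 2.

2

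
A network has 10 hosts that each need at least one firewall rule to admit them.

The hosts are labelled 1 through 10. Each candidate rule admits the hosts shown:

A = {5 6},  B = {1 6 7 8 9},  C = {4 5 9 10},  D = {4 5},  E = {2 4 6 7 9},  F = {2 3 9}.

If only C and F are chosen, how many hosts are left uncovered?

Union of C, F = {2, 3, 4, 5, 9, 10}.
Not covered: 1, 6, 7, 8 — 4 hosts.

4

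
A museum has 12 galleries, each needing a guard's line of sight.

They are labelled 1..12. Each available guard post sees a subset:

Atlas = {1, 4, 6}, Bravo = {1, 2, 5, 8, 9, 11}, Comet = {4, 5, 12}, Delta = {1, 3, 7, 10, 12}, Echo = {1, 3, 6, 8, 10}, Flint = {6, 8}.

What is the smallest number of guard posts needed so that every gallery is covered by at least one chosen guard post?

3

Take {Atlas, Bravo, Delta}. Their union is {1, 2, 3, 4, 5, 6, 7, 8, 9, 10, 11, 12}, which is all 12 galleries.
Only Bravo contains 2, so Bravo is forced; the remaining 6 galleries need at least 2 more guard posts (each remaining guard post adds at most 4) — so at least 3 guard posts are needed, and 3 is optimal.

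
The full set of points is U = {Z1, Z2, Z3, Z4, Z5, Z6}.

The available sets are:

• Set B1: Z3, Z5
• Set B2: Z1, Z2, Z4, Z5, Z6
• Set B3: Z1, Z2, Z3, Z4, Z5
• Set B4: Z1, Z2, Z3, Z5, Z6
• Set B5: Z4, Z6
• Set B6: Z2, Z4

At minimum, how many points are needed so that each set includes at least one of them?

The 2 points {Z4, Z5} hit every set.
The sets B1, B6 are pairwise disjoint, so any hitting set needs a separate point for each — at least 2. Hence 2 is optimal.

2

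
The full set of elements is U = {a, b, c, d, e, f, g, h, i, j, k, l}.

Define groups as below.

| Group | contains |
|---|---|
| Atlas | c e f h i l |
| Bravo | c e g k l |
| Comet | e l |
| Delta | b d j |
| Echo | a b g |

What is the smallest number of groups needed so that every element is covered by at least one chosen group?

Take {Atlas, Bravo, Delta, Echo}. Their union is {a, b, c, d, e, f, g, h, i, j, k, l}, which is all 12 elements.
Only Bravo contains k, so Bravo is forced; the remaining 7 elements need at least 3 more groups (each remaining group adds at most 3) — so at least 4 groups are needed, and 4 is optimal.

4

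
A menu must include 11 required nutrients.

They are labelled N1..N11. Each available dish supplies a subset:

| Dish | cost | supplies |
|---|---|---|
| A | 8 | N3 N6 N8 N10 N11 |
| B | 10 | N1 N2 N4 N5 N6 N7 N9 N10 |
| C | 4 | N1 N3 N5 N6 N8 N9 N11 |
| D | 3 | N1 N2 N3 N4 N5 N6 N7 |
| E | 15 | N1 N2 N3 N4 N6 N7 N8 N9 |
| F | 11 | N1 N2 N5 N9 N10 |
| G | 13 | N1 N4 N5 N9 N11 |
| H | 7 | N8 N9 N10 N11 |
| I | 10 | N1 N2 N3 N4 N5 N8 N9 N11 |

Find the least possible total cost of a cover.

D, H together cover every nutrient (D ∪ H = {N1, N2, N3, N4, N5, N6, N7, N8, N9, N10, N11}); total cost 3 + 7 = 10.
The greedy pick D, C, H costs 14; no covering selection beats 10.

10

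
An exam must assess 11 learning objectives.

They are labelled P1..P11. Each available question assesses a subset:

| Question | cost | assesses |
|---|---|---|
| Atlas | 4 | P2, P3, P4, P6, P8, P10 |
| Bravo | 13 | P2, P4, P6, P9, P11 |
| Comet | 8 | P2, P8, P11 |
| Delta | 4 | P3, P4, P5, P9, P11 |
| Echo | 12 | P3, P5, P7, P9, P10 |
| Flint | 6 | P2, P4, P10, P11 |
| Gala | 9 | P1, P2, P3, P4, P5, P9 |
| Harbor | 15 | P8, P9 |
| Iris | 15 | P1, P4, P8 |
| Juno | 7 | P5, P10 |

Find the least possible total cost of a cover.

29

Atlas, Delta, Echo, Gala together cover every objective (Atlas ∪ Delta ∪ Echo ∪ Gala = {P1, P2, P3, P4, P5, P6, P7, P8, P9, P10, P11}); total cost 4 + 4 + 12 + 9 = 29.
No covering selection has total cost below 29.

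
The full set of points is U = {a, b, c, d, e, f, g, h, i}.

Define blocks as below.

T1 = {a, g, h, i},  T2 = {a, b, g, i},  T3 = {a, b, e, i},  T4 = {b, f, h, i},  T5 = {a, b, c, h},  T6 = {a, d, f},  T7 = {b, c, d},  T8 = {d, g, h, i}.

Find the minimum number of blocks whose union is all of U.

4

Take {T3, T4, T7, T8}. Their union is {a, b, c, d, e, f, g, h, i}, which is all 9 points.
No 3 of the 8 blocks cover everything (all 56 combinations miss at least one point), so 4 is optimal.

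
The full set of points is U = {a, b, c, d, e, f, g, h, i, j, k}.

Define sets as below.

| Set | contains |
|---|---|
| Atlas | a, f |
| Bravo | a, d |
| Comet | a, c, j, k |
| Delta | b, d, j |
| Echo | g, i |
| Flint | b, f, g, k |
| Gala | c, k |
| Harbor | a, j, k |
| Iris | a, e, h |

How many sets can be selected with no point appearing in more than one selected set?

Delta, Echo, Gala, Iris are pairwise disjoint (Delta={b,d,j}; Echo={g,i}; Gala={c,k}; Iris={a,e,h}).
Every remaining set overlaps one of these, and no 5 of the listed sets are pairwise disjoint, so 4 is the maximum.

4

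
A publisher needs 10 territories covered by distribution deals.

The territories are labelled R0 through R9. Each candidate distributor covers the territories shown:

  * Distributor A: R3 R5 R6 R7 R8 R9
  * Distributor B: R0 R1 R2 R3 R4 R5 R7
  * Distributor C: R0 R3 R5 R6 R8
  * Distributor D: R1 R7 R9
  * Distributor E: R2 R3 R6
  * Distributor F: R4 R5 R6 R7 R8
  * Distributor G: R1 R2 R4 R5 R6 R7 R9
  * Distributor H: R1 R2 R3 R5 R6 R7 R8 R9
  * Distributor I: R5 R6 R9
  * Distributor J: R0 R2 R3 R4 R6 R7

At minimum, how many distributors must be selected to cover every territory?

Take {H, J}. Their union is {R0, R1, R2, R3, R4, R5, R6, R7, R8, R9}, which is all 10 territories.
No single distributor has all 10 territories (the largest, H, has 8), so 2 is optimal.

2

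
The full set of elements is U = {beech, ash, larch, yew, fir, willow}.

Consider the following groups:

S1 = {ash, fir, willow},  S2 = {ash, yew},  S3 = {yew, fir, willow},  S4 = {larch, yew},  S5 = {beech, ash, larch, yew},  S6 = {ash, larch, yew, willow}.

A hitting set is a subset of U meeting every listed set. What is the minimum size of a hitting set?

2

Take H = {ash, yew}. Each listed group contains at least one of these, so H is a hitting set of size 2.
The groups S1, S4 are pairwise disjoint, so any hitting set needs a separate element for each — at least 2. Hence 2 is optimal.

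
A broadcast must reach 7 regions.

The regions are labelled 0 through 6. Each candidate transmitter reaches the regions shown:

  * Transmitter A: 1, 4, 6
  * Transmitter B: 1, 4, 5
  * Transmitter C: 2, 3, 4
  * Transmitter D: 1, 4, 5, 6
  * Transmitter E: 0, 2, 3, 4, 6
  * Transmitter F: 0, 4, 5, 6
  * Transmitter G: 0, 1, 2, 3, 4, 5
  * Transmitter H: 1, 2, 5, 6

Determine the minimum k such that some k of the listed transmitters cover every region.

Take {B, E}. Their union is {0, 1, 2, 3, 4, 5, 6}, which is all 7 regions.
No single transmitter has all 7 regions (the largest, G, has 6), so 2 is optimal.

2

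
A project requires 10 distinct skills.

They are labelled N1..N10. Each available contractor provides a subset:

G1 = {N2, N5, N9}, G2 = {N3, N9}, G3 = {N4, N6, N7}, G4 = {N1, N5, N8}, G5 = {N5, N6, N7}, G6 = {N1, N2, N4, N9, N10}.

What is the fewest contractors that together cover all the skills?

Take {G2, G4, G5, G6}. Their union is {N1, N2, N3, N4, N5, N6, N7, N8, N9, N10}, which is all 10 skills.
No 3 of the 6 contractors cover everything (all 20 combinations miss at least one skill), so 4 is optimal.

4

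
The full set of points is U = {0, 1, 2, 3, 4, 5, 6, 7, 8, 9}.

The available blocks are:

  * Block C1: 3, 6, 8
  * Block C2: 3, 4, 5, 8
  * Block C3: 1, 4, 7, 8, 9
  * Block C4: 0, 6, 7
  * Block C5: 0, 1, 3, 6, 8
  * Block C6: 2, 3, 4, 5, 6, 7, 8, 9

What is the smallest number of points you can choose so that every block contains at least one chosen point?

2

The 2 points {7, 8} hit every block.
The blocks C2, C4 are pairwise disjoint, so any hitting set needs a separate point for each — at least 2. Hence 2 is optimal.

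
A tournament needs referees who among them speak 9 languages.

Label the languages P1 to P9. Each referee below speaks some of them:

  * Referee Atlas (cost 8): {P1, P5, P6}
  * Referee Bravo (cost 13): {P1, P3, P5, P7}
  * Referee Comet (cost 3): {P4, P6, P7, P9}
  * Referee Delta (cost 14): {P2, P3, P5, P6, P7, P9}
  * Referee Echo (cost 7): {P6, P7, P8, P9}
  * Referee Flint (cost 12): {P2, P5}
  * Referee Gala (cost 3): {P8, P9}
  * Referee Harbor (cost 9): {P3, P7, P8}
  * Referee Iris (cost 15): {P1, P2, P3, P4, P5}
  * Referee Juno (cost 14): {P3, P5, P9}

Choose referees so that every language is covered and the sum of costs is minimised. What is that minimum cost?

21

Comet, Gala, Iris together cover every language (Comet ∪ Gala ∪ Iris = {P1, P2, P3, P4, P5, P6, P7, P8, P9}); total cost 3 + 3 + 15 = 21.
No covering selection has total cost below 21.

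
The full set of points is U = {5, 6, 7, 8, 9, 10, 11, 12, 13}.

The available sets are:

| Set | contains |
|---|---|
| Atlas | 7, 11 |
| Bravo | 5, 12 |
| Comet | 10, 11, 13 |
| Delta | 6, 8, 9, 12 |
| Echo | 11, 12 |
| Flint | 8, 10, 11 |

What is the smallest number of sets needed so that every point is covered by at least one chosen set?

4

Atlas and Bravo and Comet and Delta together: Atlas ∪ Bravo ∪ Comet ∪ Delta = {5, 6, 7, 8, 9, 10, 11, 12, 13} — every point is covered.
Only Bravo contains 5, so Bravo is forced; the remaining 7 points need at least 3 more sets (each remaining set adds at most 3) — so at least 4 sets are needed, and 4 is optimal.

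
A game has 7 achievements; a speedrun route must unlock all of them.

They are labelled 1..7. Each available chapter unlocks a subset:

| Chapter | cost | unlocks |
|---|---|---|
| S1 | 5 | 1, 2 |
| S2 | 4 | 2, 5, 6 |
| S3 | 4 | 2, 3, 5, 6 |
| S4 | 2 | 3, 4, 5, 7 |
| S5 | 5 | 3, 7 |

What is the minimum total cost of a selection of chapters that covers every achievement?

11

S1, S3, S4 together cover every achievement (S1 ∪ S3 ∪ S4 = {1, 2, 3, 4, 5, 6, 7}); total cost 5 + 4 + 2 = 11.
No covering selection has total cost below 11.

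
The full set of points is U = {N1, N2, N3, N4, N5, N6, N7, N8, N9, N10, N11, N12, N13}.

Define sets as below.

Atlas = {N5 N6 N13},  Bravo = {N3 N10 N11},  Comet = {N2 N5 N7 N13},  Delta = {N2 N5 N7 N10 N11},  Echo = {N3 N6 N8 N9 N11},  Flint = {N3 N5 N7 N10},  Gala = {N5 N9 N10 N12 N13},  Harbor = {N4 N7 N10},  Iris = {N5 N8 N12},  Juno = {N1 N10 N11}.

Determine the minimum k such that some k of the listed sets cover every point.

5

Comet, Echo, Harbor, Iris, and Juno cover everything between them: the union {N1, N2, N3, N4, N5, N6, N7, N8, N9, N10, N11, N12, N13} is all of U.
No 4 of the 10 sets cover everything (all 210 combinations miss at least one point), so 5 is optimal.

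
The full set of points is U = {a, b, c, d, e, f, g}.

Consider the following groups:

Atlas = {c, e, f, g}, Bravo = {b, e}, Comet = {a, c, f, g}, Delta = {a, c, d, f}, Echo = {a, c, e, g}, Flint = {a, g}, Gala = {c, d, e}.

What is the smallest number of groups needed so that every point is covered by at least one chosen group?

3

Atlas and Bravo and Delta together: Atlas ∪ Bravo ∪ Delta = {a, b, c, d, e, f, g} — every point is covered.
Only Bravo contains b, so Bravo is forced; the remaining 5 points need at least 2 more groups (each remaining group adds at most 4) — so at least 3 groups are needed, and 3 is optimal.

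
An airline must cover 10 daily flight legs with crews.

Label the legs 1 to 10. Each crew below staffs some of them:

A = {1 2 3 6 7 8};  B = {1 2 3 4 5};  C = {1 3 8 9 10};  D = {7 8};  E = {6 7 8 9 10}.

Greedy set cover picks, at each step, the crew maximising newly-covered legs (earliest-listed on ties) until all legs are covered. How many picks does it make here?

3

Greedy: pick A (covers 6 new) → pick B (covers 2 new) → pick C (covers 2 new). Total picks: 3.
(The true minimum cover uses only 2 crews, so greedy is not optimal here.)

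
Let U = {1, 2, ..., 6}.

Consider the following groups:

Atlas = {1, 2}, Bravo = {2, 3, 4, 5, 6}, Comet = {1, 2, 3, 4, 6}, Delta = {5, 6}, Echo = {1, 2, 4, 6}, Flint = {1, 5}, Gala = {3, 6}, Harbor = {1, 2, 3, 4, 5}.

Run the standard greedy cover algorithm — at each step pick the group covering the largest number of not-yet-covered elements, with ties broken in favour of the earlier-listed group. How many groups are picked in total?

2

Greedy: pick Bravo (covers 5 new) → pick Atlas (covers 1 new). Total picks: 2.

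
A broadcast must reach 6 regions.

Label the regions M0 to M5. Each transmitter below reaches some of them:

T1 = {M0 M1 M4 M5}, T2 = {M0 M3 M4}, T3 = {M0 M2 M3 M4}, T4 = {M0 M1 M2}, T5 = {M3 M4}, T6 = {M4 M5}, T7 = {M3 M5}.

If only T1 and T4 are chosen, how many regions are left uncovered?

Union of T1, T4 = {M0, M1, M2, M4, M5}.
Not covered: M3 — 1 region.

1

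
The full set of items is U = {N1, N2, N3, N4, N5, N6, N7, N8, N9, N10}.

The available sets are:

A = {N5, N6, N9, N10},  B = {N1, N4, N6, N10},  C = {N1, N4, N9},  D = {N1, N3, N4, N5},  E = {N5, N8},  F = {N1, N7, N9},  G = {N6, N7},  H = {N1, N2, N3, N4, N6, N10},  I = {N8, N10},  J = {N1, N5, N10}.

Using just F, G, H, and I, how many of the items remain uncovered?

Union of F, G, H, I = {N1, N2, N3, N4, N6, N7, N8, N9, N10}.
Not covered: N5 — 1 item.

1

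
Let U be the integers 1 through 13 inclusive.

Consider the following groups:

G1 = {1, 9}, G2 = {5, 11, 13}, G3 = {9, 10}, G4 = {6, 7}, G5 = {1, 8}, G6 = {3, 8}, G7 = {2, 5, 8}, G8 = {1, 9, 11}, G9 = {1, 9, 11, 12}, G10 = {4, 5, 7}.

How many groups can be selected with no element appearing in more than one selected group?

G2, G3, G4, G5 are pairwise disjoint (G2={5,11,13}; G3={9,10}; G4={6,7}; G5={1,8}).
Every remaining group overlaps one of these, and no 5 of the listed groups are pairwise disjoint, so 4 is the maximum.

4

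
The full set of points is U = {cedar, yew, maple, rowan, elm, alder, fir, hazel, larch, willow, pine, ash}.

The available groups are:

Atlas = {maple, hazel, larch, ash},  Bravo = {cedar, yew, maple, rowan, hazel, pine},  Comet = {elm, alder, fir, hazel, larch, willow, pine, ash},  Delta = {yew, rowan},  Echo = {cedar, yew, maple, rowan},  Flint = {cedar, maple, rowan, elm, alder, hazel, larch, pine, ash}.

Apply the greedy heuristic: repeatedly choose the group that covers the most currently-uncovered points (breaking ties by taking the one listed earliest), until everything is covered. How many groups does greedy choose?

3

Greedy: pick Flint (covers 9 new) → pick Comet (covers 2 new) → pick Bravo (covers 1 new). Total picks: 3.
(The true minimum cover uses only 2 groups, so greedy is not optimal here.)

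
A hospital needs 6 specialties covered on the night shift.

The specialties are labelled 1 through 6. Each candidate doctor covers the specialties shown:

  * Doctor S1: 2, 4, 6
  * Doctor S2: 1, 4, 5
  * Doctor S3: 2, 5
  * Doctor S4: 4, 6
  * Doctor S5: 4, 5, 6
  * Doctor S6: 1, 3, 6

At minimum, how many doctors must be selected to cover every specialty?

3

S1 and S2 and S6 together: S1 ∪ S2 ∪ S6 = {1, 2, 3, 4, 5, 6} — every specialty is covered.
Only S6 contains 3, so S6 is forced; the remaining 3 specialties need at least 2 more doctors (each remaining doctor adds at most 2) — so at least 3 doctors are needed, and 3 is optimal.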